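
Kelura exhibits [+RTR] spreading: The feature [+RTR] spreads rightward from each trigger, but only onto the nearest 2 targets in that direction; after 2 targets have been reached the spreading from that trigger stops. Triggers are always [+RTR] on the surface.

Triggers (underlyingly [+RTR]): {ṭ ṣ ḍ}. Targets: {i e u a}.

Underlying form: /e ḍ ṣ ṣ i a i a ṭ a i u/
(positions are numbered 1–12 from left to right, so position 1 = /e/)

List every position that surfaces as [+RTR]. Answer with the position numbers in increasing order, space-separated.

2 3 4 5 6 9 10 11

From /ḍ/ at 2 rightward: 3 /ṣ/ is itself a trigger — this domain ends here.
From /ṣ/ at 3 rightward: 4 /ṣ/ is itself a trigger — this domain ends here.
From /ṣ/ at 4 rightward: 5 /i/ → [+RTR]; 6 /a/ → [+RTR]; bound reached.
From /ṭ/ at 9 rightward: 10 /a/ → [+RTR]; 11 /i/ → [+RTR]; bound reached.
Targets with no active source: positions 1 7 8 12 stay [-emphatic].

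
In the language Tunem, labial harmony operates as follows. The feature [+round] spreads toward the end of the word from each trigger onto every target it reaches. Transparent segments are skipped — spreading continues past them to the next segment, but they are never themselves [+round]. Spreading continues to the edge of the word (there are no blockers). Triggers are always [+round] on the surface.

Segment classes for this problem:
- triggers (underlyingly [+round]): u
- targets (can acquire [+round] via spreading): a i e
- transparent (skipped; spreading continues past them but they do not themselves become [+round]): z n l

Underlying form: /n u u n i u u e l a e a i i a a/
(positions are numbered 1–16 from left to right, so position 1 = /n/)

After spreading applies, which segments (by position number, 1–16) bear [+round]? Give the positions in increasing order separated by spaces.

2 3 5 6 7 8 10 11 12 13 14 15 16

From /u/ at 2 rightward: 3 /u/ is itself a trigger — this domain ends here.
From /u/ at 3 rightward: 4 /n/ transparent; 5 /i/ → [+round]; 6 /u/ is itself a trigger — this domain ends here.
From /u/ at 6 rightward: 7 /u/ is itself a trigger — this domain ends here.
From /u/ at 7 rightward: 8 /e/ → [+round]; 9 /l/ transparent; 10 /a/ → [+round]; 11 /e/ → [+round]; 12 /a/ → [+round]; 13 /i/ → [+round]; 14 /i/ → [+round]; 15 /a/ → [+round]; 16 /a/ → [+round]; word edge.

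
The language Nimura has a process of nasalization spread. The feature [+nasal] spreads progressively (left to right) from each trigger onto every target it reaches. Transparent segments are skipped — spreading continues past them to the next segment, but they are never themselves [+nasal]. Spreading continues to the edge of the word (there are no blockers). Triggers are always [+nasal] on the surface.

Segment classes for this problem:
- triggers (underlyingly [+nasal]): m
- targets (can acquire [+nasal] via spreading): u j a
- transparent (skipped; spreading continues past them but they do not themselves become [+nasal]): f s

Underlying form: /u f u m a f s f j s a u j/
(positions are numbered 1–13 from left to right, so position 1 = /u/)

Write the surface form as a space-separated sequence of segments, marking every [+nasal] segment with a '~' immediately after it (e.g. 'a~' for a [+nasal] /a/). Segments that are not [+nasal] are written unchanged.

u f u m~ a~ f s f j~ s a~ u~ j~

From /m/ at 4 rightward: 5 /a/ → [+nasal]; 6 /f/ transparent; 7 /s/ transparent; 8 /f/ transparent; 9 /j/ → [+nasal]; 10 /s/ transparent; 11 /a/ → [+nasal]; 12 /u/ → [+nasal]; 13 /j/ → [+nasal]; word edge.
Targets with no active source: positions 1 3 stay [-nasal].
[+nasal] positions on the surface: 4 5 9 11 12 13.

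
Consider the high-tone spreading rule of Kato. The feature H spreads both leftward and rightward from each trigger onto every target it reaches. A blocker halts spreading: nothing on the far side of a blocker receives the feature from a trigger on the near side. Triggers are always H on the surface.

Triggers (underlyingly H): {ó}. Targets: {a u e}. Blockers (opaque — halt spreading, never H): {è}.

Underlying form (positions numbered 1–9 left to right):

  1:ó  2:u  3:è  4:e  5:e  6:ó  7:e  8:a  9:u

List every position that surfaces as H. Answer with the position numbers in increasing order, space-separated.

1 2 4 5 6 7 8 9

From /ó/ at 1 rightward: 2 /u/ → H; 3 /è/ blocks.
From /ó/ at 1 leftward: word edge.
From /ó/ at 6 rightward: 7 /e/ → H; 8 /a/ → H; 9 /u/ → H; word edge.
From /ó/ at 6 leftward: 5 /e/ → H; 4 /e/ → H; 3 /è/ blocks.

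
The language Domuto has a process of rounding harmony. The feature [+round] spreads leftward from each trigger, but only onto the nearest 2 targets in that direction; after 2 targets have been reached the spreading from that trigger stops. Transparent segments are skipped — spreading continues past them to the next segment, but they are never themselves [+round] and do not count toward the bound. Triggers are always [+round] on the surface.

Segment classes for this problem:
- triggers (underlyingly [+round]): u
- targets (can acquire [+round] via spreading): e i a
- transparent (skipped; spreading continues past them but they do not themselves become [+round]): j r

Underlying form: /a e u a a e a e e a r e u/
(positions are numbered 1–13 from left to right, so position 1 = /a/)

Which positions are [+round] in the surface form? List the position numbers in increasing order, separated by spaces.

From /u/ at 3 leftward: 2 /e/ → [+round]; 1 /a/ → [+round]; bound reached.
From /u/ at 13 leftward: 12 /e/ → [+round]; 11 /r/ transparent; 10 /a/ → [+round]; bound reached.
Targets with no active source: positions 4 5 6 7 8 9 stay [-round].

1 2 3 10 12 13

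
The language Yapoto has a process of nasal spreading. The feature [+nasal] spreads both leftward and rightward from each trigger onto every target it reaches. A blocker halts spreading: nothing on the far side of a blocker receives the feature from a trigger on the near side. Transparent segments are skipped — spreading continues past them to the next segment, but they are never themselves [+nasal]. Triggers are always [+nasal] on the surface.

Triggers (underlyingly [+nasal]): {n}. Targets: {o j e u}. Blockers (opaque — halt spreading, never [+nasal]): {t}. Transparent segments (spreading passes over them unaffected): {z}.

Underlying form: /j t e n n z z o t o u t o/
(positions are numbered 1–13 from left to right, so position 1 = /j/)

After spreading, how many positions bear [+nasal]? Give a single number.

From /n/ at 4 rightward: 5 /n/ is itself a trigger — this domain ends here.
From /n/ at 4 leftward: 3 /e/ → [+nasal]; 2 /t/ blocks.
From /n/ at 5 rightward: 6 /z/ transparent; 7 /z/ transparent; 8 /o/ → [+nasal]; 9 /t/ blocks.
From /n/ at 5 leftward: 4 /n/ is itself a trigger — this domain ends here.
Targets with no active source: positions 1 10 11 13 stay [-nasal].
[+nasal] positions on the surface: 3 4 5 8.

4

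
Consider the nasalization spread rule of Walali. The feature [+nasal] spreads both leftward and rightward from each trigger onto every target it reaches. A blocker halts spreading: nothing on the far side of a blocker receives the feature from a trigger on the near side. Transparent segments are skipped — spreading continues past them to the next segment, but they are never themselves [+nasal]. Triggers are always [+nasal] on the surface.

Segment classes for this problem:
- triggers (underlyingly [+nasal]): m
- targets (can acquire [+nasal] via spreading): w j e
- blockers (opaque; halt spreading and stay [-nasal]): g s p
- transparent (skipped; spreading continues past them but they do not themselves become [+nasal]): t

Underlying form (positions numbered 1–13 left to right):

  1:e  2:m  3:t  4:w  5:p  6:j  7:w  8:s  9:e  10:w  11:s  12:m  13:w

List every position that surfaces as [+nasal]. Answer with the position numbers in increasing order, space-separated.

1 2 4 12 13

From /m/ at 2 rightward: 3 /t/ transparent; 4 /w/ → [+nasal]; 5 /p/ blocks.
From /m/ at 2 leftward: 1 /e/ → [+nasal]; word edge.
From /m/ at 12 rightward: 13 /w/ → [+nasal]; word edge.
From /m/ at 12 leftward: 11 /s/ blocks.
Targets with no active source: positions 6 7 9 10 stay [-nasal].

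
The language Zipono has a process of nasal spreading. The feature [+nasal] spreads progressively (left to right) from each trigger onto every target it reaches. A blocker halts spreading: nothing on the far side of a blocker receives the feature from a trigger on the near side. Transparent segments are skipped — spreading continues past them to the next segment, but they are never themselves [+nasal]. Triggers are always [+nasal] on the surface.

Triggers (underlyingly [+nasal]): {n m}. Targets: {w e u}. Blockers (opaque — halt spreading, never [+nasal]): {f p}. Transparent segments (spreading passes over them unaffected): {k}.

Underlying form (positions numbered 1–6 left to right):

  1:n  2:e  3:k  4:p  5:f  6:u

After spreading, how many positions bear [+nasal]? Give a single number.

2

From /n/ at 1 rightward: 2 /e/ → [+nasal]; 3 /k/ transparent; 4 /p/ blocks.
Target with no active source: position 6 stays [-nasal].
[+nasal] positions on the surface: 1 2.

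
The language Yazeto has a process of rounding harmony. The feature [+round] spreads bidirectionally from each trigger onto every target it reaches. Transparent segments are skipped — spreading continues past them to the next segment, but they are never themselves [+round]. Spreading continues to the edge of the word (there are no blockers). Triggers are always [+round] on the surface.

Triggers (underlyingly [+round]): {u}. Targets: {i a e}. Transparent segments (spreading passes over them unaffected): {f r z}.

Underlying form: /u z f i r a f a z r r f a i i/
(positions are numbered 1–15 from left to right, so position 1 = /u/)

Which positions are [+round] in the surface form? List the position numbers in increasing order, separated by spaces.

1 4 6 8 13 14 15

From /u/ at 1 rightward: 2 /z/ transparent; 3 /f/ transparent; 4 /i/ → [+round]; 5 /r/ transparent; 6 /a/ → [+round]; 7 /f/ transparent; 8 /a/ → [+round]; 9 /z/ transparent; 10 /r/ transparent; 11 /r/ transparent; 12 /f/ transparent; 13 /a/ → [+round]; 14 /i/ → [+round]; 15 /i/ → [+round]; word edge.
From /u/ at 1 leftward: word edge.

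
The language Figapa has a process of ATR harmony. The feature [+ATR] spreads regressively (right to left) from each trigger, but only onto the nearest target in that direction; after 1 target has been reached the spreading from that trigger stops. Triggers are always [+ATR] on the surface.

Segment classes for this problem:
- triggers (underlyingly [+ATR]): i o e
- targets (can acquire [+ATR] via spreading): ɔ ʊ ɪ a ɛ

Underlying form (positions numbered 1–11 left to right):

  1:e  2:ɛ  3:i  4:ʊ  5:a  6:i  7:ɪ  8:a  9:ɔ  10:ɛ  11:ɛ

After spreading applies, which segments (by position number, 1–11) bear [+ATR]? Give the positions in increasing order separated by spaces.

1 2 3 5 6

From /e/ at 1 leftward: word edge.
From /i/ at 3 leftward: 2 /ɛ/ → [+ATR]; bound reached.
From /i/ at 6 leftward: 5 /a/ → [+ATR]; bound reached.
Targets with no active source: positions 4 7 8 9 10 11 stay [-ATR].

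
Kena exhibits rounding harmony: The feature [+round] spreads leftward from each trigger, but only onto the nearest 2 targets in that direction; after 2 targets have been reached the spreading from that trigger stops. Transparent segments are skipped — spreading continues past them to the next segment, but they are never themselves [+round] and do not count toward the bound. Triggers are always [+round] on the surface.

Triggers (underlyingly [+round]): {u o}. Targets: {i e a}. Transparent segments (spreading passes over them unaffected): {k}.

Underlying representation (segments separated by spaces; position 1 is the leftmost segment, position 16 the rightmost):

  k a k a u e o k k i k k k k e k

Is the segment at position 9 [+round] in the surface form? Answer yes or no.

no

From /u/ at 5 leftward: 4 /a/ → [+round]; 3 /k/ transparent; 2 /a/ → [+round]; bound reached.
From /o/ at 7 leftward: 6 /e/ → [+round]; 5 /u/ is itself a trigger — this domain ends here.
Targets with no active source: positions 10 15 stay [-round].
[+round] positions on the surface: 2 4 5 6 7.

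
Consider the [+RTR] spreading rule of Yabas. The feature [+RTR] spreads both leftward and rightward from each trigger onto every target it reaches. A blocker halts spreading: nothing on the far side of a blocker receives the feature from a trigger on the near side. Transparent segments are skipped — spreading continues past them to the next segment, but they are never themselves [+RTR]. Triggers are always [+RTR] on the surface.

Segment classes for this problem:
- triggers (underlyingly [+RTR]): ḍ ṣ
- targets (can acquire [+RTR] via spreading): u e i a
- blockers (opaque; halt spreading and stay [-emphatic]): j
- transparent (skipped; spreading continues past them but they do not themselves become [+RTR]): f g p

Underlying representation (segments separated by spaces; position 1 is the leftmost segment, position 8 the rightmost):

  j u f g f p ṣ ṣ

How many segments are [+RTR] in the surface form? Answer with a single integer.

From /ṣ/ at 7 rightward: 8 /ṣ/ is itself a trigger — this domain ends here.
From /ṣ/ at 7 leftward: 6 /p/ transparent; 5 /f/ transparent; 4 /g/ transparent; 3 /f/ transparent; 2 /u/ → [+RTR]; 1 /j/ blocks.
From /ṣ/ at 8 rightward: word edge.
From /ṣ/ at 8 leftward: 7 /ṣ/ is itself a trigger — this domain ends here.
[+RTR] positions on the surface: 2 7 8.

3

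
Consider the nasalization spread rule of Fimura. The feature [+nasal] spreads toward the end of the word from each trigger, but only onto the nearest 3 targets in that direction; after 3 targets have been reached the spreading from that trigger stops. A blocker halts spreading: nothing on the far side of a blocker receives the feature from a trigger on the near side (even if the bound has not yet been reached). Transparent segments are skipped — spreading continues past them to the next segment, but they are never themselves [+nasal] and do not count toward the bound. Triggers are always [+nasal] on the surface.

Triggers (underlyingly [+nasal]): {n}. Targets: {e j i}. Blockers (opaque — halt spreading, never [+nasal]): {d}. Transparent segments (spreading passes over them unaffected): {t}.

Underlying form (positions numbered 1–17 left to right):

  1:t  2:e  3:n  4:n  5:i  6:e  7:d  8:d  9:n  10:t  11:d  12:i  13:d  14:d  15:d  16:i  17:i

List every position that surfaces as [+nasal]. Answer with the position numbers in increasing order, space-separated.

3 4 5 6 9

From /n/ at 3 rightward: 4 /n/ is itself a trigger — this domain ends here.
From /n/ at 4 rightward: 5 /i/ → [+nasal]; 6 /e/ → [+nasal]; 7 /d/ blocks.
From /n/ at 9 rightward: 10 /t/ transparent; 11 /d/ blocks.
Targets with no active source: positions 2 12 16 17 stay [-nasal].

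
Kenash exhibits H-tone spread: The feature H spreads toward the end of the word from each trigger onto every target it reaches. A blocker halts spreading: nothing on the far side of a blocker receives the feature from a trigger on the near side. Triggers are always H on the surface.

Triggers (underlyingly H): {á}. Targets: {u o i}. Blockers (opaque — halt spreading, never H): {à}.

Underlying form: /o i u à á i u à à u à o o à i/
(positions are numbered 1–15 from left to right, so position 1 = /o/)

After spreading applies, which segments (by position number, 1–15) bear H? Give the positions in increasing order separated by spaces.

From /á/ at 5 rightward: 6 /i/ → H; 7 /u/ → H; 8 /à/ blocks.
Targets with no active source: positions 1 2 3 10 12 13 15 stay [-high tone].

5 6 7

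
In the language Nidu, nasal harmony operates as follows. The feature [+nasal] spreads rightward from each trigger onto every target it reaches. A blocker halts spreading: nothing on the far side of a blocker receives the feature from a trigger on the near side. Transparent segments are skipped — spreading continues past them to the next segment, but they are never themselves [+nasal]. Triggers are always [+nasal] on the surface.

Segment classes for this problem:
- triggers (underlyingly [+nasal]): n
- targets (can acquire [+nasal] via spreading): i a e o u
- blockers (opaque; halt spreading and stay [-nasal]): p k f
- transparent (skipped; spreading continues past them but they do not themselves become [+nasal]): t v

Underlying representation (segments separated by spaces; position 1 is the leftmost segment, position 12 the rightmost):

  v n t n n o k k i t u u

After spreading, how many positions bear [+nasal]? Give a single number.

4

From /n/ at 2 rightward: 3 /t/ transparent; 4 /n/ is itself a trigger — this domain ends here.
From /n/ at 4 rightward: 5 /n/ is itself a trigger — this domain ends here.
From /n/ at 5 rightward: 6 /o/ → [+nasal]; 7 /k/ blocks.
Targets with no active source: positions 9 11 12 stay [-nasal].
[+nasal] positions on the surface: 2 4 5 6.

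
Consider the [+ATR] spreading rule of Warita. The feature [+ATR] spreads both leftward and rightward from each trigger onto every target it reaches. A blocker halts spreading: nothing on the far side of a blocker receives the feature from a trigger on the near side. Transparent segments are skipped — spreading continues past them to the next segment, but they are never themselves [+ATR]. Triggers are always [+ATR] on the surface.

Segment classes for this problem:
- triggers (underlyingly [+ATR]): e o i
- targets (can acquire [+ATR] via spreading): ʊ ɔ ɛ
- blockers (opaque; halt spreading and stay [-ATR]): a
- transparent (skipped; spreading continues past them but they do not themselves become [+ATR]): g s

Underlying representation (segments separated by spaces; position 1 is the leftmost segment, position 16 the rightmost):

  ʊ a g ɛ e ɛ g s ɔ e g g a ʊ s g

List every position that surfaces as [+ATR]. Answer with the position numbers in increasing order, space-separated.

From /e/ at 5 rightward: 6 /ɛ/ → [+ATR]; 7 /g/ transparent; 8 /s/ transparent; 9 /ɔ/ → [+ATR]; 10 /e/ is itself a trigger — this domain ends here.
From /e/ at 5 leftward: 4 /ɛ/ → [+ATR]; 3 /g/ transparent; 2 /a/ blocks.
From /e/ at 10 rightward: 11 /g/ transparent; 12 /g/ transparent; 13 /a/ blocks.
From /e/ at 10 leftward: 9 /ɔ/ → [+ATR]; 8 /s/ transparent; 7 /g/ transparent; 6 /ɛ/ → [+ATR]; 5 /e/ is itself a trigger — this domain ends here.
Targets with no active source: positions 1 14 stay [-ATR].

4 5 6 9 10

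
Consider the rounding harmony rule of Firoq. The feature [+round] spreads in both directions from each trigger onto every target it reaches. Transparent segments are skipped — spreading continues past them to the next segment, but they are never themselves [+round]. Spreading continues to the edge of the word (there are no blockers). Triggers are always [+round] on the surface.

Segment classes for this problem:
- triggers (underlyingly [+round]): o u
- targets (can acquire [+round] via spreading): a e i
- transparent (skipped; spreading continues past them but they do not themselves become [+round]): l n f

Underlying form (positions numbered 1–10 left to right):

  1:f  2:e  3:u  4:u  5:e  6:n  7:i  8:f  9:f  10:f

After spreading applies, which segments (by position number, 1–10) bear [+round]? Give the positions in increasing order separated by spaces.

From /u/ at 3 rightward: 4 /u/ is itself a trigger — this domain ends here.
From /u/ at 3 leftward: 2 /e/ → [+round]; 1 /f/ transparent; word edge.
From /u/ at 4 rightward: 5 /e/ → [+round]; 6 /n/ transparent; 7 /i/ → [+round]; 8 /f/ transparent; 9 /f/ transparent; 10 /f/ transparent; word edge.
From /u/ at 4 leftward: 3 /u/ is itself a trigger — this domain ends here.

2 3 4 5 7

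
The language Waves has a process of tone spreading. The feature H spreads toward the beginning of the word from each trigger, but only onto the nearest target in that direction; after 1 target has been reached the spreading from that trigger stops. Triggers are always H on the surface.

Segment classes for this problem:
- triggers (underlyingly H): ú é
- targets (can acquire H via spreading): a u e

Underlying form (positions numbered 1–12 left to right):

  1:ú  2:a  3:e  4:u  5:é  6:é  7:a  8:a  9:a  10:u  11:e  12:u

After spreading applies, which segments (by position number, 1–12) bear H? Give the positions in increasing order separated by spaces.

1 4 5 6

From /ú/ at 1 leftward: word edge.
From /é/ at 5 leftward: 4 /u/ → H; bound reached.
From /é/ at 6 leftward: 5 /é/ is itself a trigger — this domain ends here.
Targets with no active source: positions 2 3 7 8 9 10 11 12 stay [-high tone].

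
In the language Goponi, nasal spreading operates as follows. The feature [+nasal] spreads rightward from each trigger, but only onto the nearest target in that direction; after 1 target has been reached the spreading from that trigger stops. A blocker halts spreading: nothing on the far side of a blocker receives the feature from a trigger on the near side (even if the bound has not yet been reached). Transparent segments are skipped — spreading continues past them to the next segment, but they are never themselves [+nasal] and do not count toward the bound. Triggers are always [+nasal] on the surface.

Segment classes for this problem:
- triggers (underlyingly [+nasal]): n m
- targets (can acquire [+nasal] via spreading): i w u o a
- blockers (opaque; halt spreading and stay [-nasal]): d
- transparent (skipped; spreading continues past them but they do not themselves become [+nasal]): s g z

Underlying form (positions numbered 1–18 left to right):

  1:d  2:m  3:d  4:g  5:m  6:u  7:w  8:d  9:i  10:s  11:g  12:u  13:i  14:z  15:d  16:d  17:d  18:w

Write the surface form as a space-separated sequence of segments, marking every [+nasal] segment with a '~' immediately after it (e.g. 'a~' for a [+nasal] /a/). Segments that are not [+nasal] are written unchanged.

From /m/ at 2 rightward: 3 /d/ blocks.
From /m/ at 5 rightward: 6 /u/ → [+nasal]; bound reached.
Targets with no active source: positions 7 9 12 13 18 stay [-nasal].
[+nasal] positions on the surface: 2 5 6.

d m~ d g m~ u~ w d i s g u i z d d d w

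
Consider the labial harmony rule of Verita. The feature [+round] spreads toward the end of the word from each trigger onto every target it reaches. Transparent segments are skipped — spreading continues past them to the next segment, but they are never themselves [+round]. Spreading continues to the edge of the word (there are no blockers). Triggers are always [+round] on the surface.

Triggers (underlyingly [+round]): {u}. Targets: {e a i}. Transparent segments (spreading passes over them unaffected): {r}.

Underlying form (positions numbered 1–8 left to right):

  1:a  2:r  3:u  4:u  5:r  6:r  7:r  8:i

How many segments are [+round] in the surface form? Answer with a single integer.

From /u/ at 3 rightward: 4 /u/ is itself a trigger — this domain ends here.
From /u/ at 4 rightward: 5 /r/ transparent; 6 /r/ transparent; 7 /r/ transparent; 8 /i/ → [+round]; word edge.
Target with no active source: position 1 stays [-round].
[+round] positions on the surface: 3 4 8.

3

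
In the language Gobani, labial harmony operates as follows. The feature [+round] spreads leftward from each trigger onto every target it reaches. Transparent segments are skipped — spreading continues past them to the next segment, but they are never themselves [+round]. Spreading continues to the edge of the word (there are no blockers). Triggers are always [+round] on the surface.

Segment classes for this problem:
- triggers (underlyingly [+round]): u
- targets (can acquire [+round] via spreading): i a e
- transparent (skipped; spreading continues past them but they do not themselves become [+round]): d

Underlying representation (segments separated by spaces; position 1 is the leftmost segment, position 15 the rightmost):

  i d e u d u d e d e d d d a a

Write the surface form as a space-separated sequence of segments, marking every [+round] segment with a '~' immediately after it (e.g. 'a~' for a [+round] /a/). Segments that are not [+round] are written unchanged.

From /u/ at 4 leftward: 3 /e/ → [+round]; 2 /d/ transparent; 1 /i/ → [+round]; word edge.
From /u/ at 6 leftward: 5 /d/ transparent; 4 /u/ is itself a trigger — this domain ends here.
Targets with no active source: positions 8 10 14 15 stay [-round].
[+round] positions on the surface: 1 3 4 6.

i~ d e~ u~ d u~ d e d e d d d a a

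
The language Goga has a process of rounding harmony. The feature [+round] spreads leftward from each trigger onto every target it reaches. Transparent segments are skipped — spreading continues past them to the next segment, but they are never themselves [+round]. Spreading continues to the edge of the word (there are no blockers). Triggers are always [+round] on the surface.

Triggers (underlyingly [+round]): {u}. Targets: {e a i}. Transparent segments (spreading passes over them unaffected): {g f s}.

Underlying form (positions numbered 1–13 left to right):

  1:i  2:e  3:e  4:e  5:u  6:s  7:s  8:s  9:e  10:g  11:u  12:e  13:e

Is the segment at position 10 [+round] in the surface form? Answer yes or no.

From /u/ at 5 leftward: 4 /e/ → [+round]; 3 /e/ → [+round]; 2 /e/ → [+round]; 1 /i/ → [+round]; word edge.
From /u/ at 11 leftward: 10 /g/ transparent; 9 /e/ → [+round]; 8 /s/ transparent; 7 /s/ transparent; 6 /s/ transparent; 5 /u/ is itself a trigger — this domain ends here.
Targets with no active source: positions 12 13 stay [-round].
[+round] positions on the surface: 1 2 3 4 5 9 11.

no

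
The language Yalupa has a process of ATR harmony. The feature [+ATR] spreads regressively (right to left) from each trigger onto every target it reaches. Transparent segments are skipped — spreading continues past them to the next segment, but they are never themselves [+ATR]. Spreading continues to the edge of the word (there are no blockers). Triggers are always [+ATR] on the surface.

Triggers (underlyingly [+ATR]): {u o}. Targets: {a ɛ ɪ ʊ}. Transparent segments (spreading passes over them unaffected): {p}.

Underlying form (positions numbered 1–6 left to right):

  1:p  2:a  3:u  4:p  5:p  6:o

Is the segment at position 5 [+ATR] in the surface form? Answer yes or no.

From /u/ at 3 leftward: 2 /a/ → [+ATR]; 1 /p/ transparent; word edge.
From /o/ at 6 leftward: 5 /p/ transparent; 4 /p/ transparent; 3 /u/ is itself a trigger — this domain ends here.
[+ATR] positions on the surface: 2 3 6.

no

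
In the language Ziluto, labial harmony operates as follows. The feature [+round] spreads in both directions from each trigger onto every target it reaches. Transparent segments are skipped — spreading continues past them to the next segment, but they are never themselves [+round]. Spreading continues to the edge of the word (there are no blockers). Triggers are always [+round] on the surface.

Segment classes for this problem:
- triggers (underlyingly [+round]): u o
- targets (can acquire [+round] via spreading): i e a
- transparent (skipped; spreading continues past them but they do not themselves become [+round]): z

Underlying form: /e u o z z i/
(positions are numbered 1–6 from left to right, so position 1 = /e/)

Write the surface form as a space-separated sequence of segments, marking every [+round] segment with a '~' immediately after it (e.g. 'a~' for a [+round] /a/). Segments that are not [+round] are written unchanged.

e~ u~ o~ z z i~

From /u/ at 2 rightward: 3 /o/ is itself a trigger — this domain ends here.
From /u/ at 2 leftward: 1 /e/ → [+round]; word edge.
From /o/ at 3 rightward: 4 /z/ transparent; 5 /z/ transparent; 6 /i/ → [+round]; word edge.
From /o/ at 3 leftward: 2 /u/ is itself a trigger — this domain ends here.
[+round] positions on the surface: 1 2 3 6.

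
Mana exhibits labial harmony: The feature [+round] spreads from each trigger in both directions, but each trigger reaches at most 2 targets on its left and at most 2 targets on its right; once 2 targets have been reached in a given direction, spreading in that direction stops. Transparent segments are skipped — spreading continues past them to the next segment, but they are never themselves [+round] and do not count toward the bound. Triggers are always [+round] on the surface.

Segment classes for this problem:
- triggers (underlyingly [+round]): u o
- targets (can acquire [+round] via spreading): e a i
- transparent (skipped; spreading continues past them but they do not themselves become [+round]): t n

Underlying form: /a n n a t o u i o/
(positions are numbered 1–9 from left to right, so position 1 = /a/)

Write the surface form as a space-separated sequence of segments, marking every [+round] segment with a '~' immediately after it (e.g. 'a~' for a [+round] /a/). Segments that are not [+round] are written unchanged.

a~ n n a~ t o~ u~ i~ o~

From /o/ at 6 rightward: 7 /u/ is itself a trigger — this domain ends here.
From /o/ at 6 leftward: 5 /t/ transparent; 4 /a/ → [+round]; 3 /n/ transparent; 2 /n/ transparent; 1 /a/ → [+round]; bound reached.
From /u/ at 7 rightward: 8 /i/ → [+round]; 9 /o/ is itself a trigger — this domain ends here.
From /u/ at 7 leftward: 6 /o/ is itself a trigger — this domain ends here.
From /o/ at 9 rightward: word edge.
From /o/ at 9 leftward: 8 /i/ → [+round]; 7 /u/ is itself a trigger — this domain ends here.
[+round] positions on the surface: 1 4 6 7 8 9.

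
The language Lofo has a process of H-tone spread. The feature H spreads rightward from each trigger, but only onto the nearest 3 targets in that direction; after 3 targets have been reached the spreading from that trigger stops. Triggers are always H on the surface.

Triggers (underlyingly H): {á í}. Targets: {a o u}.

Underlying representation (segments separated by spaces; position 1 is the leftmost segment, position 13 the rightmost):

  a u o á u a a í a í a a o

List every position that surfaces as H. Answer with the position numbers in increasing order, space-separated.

4 5 6 7 8 9 10 11 12 13

From /á/ at 4 rightward: 5 /u/ → H; 6 /a/ → H; 7 /a/ → H; bound reached.
From /í/ at 8 rightward: 9 /a/ → H; 10 /í/ is itself a trigger — this domain ends here.
From /í/ at 10 rightward: 11 /a/ → H; 12 /a/ → H; 13 /o/ → H; bound reached.
Targets with no active source: positions 1 2 3 stay [-high tone].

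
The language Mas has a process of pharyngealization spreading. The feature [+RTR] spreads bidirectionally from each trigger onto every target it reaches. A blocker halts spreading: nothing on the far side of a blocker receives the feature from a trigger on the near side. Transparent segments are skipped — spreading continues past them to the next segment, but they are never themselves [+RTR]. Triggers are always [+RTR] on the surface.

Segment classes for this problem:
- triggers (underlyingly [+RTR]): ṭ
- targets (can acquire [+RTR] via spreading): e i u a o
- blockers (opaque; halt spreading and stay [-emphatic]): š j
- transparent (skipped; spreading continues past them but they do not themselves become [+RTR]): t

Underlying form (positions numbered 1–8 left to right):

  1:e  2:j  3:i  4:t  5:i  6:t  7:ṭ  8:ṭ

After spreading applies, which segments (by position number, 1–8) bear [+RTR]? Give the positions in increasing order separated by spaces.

3 5 7 8

From /ṭ/ at 7 rightward: 8 /ṭ/ is itself a trigger — this domain ends here.
From /ṭ/ at 7 leftward: 6 /t/ transparent; 5 /i/ → [+RTR]; 4 /t/ transparent; 3 /i/ → [+RTR]; 2 /j/ blocks.
From /ṭ/ at 8 rightward: word edge.
From /ṭ/ at 8 leftward: 7 /ṭ/ is itself a trigger — this domain ends here.
Target with no active source: position 1 stays [-emphatic].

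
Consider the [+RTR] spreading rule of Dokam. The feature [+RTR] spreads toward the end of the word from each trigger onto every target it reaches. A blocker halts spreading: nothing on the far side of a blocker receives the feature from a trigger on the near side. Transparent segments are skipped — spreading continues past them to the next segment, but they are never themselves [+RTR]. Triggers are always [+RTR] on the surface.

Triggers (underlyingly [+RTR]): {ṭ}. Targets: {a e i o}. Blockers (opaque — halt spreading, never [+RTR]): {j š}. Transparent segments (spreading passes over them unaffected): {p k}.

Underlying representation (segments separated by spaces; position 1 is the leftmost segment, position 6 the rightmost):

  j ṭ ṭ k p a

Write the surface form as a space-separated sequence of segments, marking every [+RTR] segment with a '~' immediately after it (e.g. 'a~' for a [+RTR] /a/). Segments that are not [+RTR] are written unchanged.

j ṭ~ ṭ~ k p a~

From /ṭ/ at 2 rightward: 3 /ṭ/ is itself a trigger — this domain ends here.
From /ṭ/ at 3 rightward: 4 /k/ transparent; 5 /p/ transparent; 6 /a/ → [+RTR]; word edge.
[+RTR] positions on the surface: 2 3 6.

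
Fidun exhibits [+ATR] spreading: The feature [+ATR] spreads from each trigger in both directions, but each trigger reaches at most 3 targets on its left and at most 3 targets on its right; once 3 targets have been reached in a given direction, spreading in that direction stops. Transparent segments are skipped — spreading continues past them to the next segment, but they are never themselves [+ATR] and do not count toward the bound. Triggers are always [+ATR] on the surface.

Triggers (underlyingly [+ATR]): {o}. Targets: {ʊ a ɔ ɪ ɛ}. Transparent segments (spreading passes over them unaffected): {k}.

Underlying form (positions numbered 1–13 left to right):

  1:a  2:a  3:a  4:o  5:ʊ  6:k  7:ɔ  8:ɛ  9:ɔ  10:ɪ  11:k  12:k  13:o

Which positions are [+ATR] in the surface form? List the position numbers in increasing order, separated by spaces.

From /o/ at 4 rightward: 5 /ʊ/ → [+ATR]; 6 /k/ transparent; 7 /ɔ/ → [+ATR]; 8 /ɛ/ → [+ATR]; bound reached.
From /o/ at 4 leftward: 3 /a/ → [+ATR]; 2 /a/ → [+ATR]; 1 /a/ → [+ATR]; bound reached.
From /o/ at 13 rightward: word edge.
From /o/ at 13 leftward: 12 /k/ transparent; 11 /k/ transparent; 10 /ɪ/ → [+ATR]; 9 /ɔ/ → [+ATR]; 8 /ɛ/ → [+ATR]; bound reached.

1 2 3 4 5 7 8 9 10 13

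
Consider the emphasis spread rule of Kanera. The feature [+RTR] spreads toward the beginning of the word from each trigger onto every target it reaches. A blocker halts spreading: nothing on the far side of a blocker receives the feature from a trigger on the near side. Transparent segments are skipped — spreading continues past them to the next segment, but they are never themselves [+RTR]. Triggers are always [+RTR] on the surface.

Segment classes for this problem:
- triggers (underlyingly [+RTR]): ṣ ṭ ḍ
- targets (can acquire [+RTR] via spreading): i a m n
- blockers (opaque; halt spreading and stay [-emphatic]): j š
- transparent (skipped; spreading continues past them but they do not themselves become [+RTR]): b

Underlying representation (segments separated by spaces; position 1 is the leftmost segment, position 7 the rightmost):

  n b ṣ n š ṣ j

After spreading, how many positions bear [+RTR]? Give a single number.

From /ṣ/ at 3 leftward: 2 /b/ transparent; 1 /n/ → [+RTR]; word edge.
From /ṣ/ at 6 leftward: 5 /š/ blocks.
Target with no active source: position 4 stays [-emphatic].
[+RTR] positions on the surface: 1 3 6.

3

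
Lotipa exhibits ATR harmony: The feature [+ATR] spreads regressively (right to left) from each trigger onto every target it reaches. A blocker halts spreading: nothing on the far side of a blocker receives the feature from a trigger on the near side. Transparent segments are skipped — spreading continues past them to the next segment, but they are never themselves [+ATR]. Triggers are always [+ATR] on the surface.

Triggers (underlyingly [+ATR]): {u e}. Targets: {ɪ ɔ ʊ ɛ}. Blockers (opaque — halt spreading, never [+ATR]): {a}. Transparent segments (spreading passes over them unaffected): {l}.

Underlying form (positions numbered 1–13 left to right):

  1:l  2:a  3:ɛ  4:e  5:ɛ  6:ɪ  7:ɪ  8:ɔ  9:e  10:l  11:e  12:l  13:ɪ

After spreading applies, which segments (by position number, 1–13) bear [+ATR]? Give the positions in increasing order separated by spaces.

From /e/ at 4 leftward: 3 /ɛ/ → [+ATR]; 2 /a/ blocks.
From /e/ at 9 leftward: 8 /ɔ/ → [+ATR]; 7 /ɪ/ → [+ATR]; 6 /ɪ/ → [+ATR]; 5 /ɛ/ → [+ATR]; 4 /e/ is itself a trigger — this domain ends here.
From /e/ at 11 leftward: 10 /l/ transparent; 9 /e/ is itself a trigger — this domain ends here.
Target with no active source: position 13 stays [-ATR].

3 4 5 6 7 8 9 11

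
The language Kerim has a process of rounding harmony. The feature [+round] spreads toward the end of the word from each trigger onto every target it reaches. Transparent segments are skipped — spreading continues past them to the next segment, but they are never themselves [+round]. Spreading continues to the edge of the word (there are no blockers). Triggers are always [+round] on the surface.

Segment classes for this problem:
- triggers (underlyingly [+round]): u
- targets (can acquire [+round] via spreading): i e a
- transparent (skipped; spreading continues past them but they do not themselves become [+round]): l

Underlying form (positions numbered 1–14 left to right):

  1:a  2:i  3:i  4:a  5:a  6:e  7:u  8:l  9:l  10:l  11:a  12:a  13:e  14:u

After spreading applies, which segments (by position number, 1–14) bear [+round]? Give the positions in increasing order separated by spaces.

From /u/ at 7 rightward: 8 /l/ transparent; 9 /l/ transparent; 10 /l/ transparent; 11 /a/ → [+round]; 12 /a/ → [+round]; 13 /e/ → [+round]; 14 /u/ is itself a trigger — this domain ends here.
From /u/ at 14 rightward: word edge.
Targets with no active source: positions 1 2 3 4 5 6 stay [-round].

7 11 12 13 14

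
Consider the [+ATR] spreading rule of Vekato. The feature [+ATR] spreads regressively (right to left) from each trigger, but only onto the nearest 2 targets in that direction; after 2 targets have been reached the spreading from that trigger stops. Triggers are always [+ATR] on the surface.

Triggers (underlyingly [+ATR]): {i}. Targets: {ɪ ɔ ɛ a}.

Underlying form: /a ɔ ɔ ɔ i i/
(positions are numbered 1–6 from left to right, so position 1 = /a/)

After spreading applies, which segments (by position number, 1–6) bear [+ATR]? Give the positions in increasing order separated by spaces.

From /i/ at 5 leftward: 4 /ɔ/ → [+ATR]; 3 /ɔ/ → [+ATR]; bound reached.
From /i/ at 6 leftward: 5 /i/ is itself a trigger — this domain ends here.
Targets with no active source: positions 1 2 stay [-ATR].

3 4 5 6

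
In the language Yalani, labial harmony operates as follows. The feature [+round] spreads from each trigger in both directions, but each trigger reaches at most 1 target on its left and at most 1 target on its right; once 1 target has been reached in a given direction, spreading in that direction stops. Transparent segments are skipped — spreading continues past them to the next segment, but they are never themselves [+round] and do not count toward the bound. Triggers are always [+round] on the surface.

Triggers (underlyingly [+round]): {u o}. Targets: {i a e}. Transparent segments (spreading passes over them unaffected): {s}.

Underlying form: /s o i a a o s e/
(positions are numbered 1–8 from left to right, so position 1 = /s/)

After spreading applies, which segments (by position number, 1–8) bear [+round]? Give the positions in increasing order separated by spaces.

2 3 5 6 8

From /o/ at 2 rightward: 3 /i/ → [+round]; bound reached.
From /o/ at 2 leftward: 1 /s/ transparent; word edge.
From /o/ at 6 rightward: 7 /s/ transparent; 8 /e/ → [+round]; bound reached.
From /o/ at 6 leftward: 5 /a/ → [+round]; bound reached.
Target with no active source: position 4 stays [-round].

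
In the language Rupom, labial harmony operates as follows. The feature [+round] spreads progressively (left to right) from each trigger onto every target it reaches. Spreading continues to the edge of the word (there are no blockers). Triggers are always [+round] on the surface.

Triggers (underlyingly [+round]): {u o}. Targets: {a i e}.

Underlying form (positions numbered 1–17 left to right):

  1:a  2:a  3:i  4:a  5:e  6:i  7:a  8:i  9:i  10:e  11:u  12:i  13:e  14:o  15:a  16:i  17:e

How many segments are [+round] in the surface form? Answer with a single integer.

7

From /u/ at 11 rightward: 12 /i/ → [+round]; 13 /e/ → [+round]; 14 /o/ is itself a trigger — this domain ends here.
From /o/ at 14 rightward: 15 /a/ → [+round]; 16 /i/ → [+round]; 17 /e/ → [+round]; word edge.
Targets with no active source: positions 1 2 3 4 5 6 7 8 9 10 stay [-round].
[+round] positions on the surface: 11 12 13 14 15 16 17.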